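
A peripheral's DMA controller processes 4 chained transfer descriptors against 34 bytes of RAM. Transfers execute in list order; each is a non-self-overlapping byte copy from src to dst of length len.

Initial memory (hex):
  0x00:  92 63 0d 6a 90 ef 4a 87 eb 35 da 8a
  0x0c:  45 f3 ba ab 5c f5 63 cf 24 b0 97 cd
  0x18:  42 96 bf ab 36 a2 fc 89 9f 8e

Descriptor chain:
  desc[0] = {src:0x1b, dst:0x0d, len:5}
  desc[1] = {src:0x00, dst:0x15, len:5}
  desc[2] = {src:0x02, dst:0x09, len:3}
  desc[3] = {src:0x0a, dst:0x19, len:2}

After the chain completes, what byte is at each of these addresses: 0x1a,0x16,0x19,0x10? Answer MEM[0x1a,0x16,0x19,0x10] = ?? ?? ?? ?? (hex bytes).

#0 dst[0x0d+5] := {0xab,0x36,0xa2,0xfc,0x89}
#1 dst[0x15+5] := {0x92,0x63,0x0d,0x6a,0x90}
#2 dst[0x09+3] := {0x0d,0x6a,0x90}
#3 dst[0x19+2] := {0x6a,0x90}
query mem[0x1a]=0x90, mem[0x16]=0x63, mem[0x19]=0x6a, mem[0x10]=0xfc

MEM[0x1a,0x16,0x19,0x10] = 90 63 6a fc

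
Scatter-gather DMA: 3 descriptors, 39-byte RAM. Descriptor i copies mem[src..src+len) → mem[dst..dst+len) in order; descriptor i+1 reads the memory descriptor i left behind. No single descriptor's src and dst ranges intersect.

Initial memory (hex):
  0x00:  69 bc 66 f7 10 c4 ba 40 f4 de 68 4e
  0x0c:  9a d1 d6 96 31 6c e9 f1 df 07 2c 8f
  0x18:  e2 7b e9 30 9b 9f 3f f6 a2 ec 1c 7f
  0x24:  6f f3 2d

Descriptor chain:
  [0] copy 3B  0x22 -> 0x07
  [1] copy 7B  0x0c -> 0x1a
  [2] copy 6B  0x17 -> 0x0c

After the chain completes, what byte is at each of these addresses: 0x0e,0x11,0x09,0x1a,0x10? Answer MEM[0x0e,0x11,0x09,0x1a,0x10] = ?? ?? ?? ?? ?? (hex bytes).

MEM[0x0e,0x11,0x09,0x1a,0x10] = 7b d6 6f 9a d1

#0 dst[0x07+3] := {0x1c,0x7f,0x6f}
#1 dst[0x1a+7] := {0x9a,0xd1,0xd6,0x96,0x31,0x6c,0xe9}
#2 dst[0x0c+6] := {0x8f,0xe2,0x7b,0x9a,0xd1,0xd6}
query mem[0x0e]=0x7b, mem[0x11]=0xd6, mem[0x09]=0x6f, mem[0x1a]=0x9a, mem[0x10]=0xd1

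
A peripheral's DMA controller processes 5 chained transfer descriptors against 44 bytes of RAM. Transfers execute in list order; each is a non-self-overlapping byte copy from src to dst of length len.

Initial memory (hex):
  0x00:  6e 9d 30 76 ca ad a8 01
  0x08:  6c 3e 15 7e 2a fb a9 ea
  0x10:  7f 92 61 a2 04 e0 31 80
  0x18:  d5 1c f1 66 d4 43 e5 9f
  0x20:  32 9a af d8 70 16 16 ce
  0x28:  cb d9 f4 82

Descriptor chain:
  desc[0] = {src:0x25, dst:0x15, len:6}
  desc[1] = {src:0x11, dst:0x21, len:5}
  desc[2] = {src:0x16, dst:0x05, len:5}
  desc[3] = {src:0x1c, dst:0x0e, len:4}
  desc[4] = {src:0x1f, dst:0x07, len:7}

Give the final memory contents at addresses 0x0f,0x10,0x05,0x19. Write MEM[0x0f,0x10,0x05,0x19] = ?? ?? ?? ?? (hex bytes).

[0] 0x25->0x15 len=6 : 16 16 ce cb d9 f4
[1] 0x11->0x21 len=5 : 92 61 a2 04 16
[2] 0x16->0x05 len=5 : 16 ce cb d9 f4
[3] 0x1c->0x0e len=4 : d4 43 e5 9f
[4] 0x1f->0x07 len=7 : 9f 32 92 61 a2 04 16
query mem[0x0f]=0x43, mem[0x10]=0xe5, mem[0x05]=0x16, mem[0x19]=0xd9

MEM[0x0f,0x10,0x05,0x19] = 43 e5 16 d9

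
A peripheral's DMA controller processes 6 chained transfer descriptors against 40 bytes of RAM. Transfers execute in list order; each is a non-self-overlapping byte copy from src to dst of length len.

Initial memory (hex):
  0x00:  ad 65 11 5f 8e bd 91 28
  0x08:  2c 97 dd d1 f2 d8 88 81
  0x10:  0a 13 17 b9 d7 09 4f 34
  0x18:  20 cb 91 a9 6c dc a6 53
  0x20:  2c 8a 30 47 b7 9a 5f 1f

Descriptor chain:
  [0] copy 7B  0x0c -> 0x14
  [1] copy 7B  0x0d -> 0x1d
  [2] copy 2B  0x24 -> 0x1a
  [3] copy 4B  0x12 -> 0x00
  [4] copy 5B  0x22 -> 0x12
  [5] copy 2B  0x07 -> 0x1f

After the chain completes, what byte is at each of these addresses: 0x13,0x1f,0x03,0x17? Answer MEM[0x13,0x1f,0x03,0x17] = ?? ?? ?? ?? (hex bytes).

MEM[0x13,0x1f,0x03,0x17] = b9 28 d8 81

[0] 0x0c->0x14 len=7 : f2 d8 88 81 0a 13 17
[1] 0x0d->0x1d len=7 : d8 88 81 0a 13 17 b9
[2] 0x24->0x1a len=2 : b7 9a
[3] 0x12->0x00 len=4 : 17 b9 f2 d8
[4] 0x22->0x12 len=5 : 17 b9 b7 9a 5f
[5] 0x07->0x1f len=2 : 28 2c
query mem[0x13]=0xb9, mem[0x1f]=0x28, mem[0x03]=0xd8, mem[0x17]=0x81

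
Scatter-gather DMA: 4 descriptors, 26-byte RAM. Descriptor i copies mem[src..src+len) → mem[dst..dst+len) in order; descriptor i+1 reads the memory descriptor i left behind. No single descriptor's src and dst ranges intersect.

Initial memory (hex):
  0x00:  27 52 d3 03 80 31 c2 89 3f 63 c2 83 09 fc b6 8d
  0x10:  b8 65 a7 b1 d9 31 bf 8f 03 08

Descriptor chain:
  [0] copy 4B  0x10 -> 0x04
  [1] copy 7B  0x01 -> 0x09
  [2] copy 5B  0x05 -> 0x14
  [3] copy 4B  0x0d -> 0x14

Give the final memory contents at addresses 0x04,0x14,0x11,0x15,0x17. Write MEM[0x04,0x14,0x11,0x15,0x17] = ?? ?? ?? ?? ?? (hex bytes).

#0 dst[0x04+4] := {0xb8,0x65,0xa7,0xb1}
#1 dst[0x09+7] := {0x52,0xd3,0x03,0xb8,0x65,0xa7,0xb1}
#2 dst[0x14+5] := {0x65,0xa7,0xb1,0x3f,0x52}
#3 dst[0x14+4] := {0x65,0xa7,0xb1,0xb8}
query mem[0x04]=0xb8, mem[0x14]=0x65, mem[0x11]=0x65, mem[0x15]=0xa7, mem[0x17]=0xb8

MEM[0x04,0x14,0x11,0x15,0x17] = b8 65 65 a7 b8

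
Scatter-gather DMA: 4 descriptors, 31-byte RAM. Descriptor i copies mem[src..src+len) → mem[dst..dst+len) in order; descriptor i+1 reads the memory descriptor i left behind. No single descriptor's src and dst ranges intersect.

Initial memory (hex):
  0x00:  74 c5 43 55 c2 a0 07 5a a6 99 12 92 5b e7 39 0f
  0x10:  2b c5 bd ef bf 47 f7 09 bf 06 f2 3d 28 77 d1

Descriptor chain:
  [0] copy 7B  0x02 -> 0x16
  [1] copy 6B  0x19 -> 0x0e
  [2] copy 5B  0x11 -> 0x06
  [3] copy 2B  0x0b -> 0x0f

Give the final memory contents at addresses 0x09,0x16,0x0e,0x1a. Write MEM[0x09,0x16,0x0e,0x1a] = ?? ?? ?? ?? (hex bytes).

  after D0: wrote 7B at 0x16 = 4355c2a0075aa6
  after D1: wrote 6B at 0x0e = a0075aa677d1
  after D2: wrote 5B at 0x06 = a677d1bf47
  after D3: wrote 2B at 0x0f = 925b
query mem[0x09]=0xbf, mem[0x16]=0x43, mem[0x0e]=0xa0, mem[0x1a]=0x07

MEM[0x09,0x16,0x0e,0x1a] = bf 43 a0 07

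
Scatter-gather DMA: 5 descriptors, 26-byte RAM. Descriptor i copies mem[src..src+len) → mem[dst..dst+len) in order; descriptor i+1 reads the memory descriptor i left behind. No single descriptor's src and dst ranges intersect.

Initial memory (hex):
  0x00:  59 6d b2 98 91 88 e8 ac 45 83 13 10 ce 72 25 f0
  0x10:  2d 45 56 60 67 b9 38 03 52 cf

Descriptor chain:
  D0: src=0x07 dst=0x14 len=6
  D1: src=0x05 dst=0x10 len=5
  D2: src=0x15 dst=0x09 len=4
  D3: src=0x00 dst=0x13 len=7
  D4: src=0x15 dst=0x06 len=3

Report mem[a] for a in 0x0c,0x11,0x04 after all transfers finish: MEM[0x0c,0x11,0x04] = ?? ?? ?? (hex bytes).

MEM[0x0c,0x11,0x04] = 10 e8 91

[0] 0x07->0x14 len=6 : ac 45 83 13 10 ce
[1] 0x05->0x10 len=5 : 88 e8 ac 45 83
[2] 0x15->0x09 len=4 : 45 83 13 10
[3] 0x00->0x13 len=7 : 59 6d b2 98 91 88 e8
[4] 0x15->0x06 len=3 : b2 98 91
query mem[0x0c]=0x10, mem[0x11]=0xe8, mem[0x04]=0x91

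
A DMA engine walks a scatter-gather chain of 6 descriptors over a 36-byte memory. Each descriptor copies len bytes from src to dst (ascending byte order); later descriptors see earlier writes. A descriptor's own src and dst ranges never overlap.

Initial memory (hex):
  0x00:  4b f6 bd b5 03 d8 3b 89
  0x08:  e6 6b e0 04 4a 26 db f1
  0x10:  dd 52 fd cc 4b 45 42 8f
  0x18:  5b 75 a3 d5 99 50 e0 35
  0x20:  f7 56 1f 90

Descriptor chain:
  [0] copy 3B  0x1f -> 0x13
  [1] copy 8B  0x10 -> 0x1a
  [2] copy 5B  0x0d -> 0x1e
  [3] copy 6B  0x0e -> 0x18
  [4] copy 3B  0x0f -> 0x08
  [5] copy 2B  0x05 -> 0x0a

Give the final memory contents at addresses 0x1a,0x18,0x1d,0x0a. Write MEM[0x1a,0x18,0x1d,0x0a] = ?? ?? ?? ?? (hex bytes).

D0: mem[0x13..0x15] <- [35 f7 56]
D1: mem[0x1a..0x21] <- [dd 52 fd 35 f7 56 42 8f]
D2: mem[0x1e..0x22] <- [26 db f1 dd 52]
D3: mem[0x18..0x1d] <- [db f1 dd 52 fd 35]
D4: mem[0x08..0x0a] <- [f1 dd 52]
D5: mem[0x0a..0x0b] <- [d8 3b]
query mem[0x1a]=0xdd, mem[0x18]=0xdb, mem[0x1d]=0x35, mem[0x0a]=0xd8

MEM[0x1a,0x18,0x1d,0x0a] = dd db 35 d8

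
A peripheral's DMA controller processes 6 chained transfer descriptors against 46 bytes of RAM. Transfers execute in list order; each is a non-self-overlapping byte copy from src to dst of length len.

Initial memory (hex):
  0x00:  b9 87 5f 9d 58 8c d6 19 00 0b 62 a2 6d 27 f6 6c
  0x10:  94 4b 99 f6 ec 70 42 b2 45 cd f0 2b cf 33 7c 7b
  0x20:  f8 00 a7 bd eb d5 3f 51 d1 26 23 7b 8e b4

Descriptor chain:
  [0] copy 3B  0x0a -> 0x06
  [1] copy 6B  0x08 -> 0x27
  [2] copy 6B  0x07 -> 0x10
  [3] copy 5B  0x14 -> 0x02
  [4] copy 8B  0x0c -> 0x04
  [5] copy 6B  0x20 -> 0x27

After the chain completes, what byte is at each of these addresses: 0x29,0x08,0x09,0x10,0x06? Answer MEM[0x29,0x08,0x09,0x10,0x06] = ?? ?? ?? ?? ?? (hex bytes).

MEM[0x29,0x08,0x09,0x10,0x06] = a7 a2 6d a2 f6

#0 dst[0x06+3] := {0x62,0xa2,0x6d}
#1 dst[0x27+6] := {0x6d,0x0b,0x62,0xa2,0x6d,0x27}
#2 dst[0x10+6] := {0xa2,0x6d,0x0b,0x62,0xa2,0x6d}
#3 dst[0x02+5] := {0xa2,0x6d,0x42,0xb2,0x45}
#4 dst[0x04+8] := {0x6d,0x27,0xf6,0x6c,0xa2,0x6d,0x0b,0x62}
#5 dst[0x27+6] := {0xf8,0x00,0xa7,0xbd,0xeb,0xd5}
query mem[0x29]=0xa7, mem[0x08]=0xa2, mem[0x09]=0x6d, mem[0x10]=0xa2, mem[0x06]=0xf6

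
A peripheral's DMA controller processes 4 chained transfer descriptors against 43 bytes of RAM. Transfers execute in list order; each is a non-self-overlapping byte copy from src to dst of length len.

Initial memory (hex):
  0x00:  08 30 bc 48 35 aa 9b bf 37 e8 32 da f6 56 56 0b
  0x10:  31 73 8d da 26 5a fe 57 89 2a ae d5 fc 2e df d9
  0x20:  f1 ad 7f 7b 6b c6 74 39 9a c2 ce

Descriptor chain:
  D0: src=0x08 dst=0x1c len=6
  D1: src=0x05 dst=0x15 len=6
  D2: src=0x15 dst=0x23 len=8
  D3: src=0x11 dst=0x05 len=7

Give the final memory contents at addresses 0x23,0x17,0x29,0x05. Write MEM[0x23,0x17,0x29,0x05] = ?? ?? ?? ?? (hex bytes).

MEM[0x23,0x17,0x29,0x05] = aa bf d5 73

D0: mem[0x1c..0x21] <- [37 e8 32 da f6 56]
D1: mem[0x15..0x1a] <- [aa 9b bf 37 e8 32]
D2: mem[0x23..0x2a] <- [aa 9b bf 37 e8 32 d5 37]
D3: mem[0x05..0x0b] <- [73 8d da 26 aa 9b bf]
query mem[0x23]=0xaa, mem[0x17]=0xbf, mem[0x29]=0xd5, mem[0x05]=0x73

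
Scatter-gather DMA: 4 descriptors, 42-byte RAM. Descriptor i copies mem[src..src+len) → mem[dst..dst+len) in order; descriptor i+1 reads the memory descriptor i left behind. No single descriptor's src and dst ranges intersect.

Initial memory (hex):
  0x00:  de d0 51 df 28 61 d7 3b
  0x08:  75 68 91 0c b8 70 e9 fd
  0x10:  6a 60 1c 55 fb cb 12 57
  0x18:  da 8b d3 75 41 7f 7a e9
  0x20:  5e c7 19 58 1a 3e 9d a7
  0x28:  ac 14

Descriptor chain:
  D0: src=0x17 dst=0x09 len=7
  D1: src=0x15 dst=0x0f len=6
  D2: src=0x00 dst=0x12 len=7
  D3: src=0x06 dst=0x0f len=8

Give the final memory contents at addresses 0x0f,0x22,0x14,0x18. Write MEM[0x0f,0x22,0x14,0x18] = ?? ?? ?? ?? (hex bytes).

[0] 0x17->0x09 len=7 : 57 da 8b d3 75 41 7f
[1] 0x15->0x0f len=6 : cb 12 57 da 8b d3
[2] 0x00->0x12 len=7 : de d0 51 df 28 61 d7
[3] 0x06->0x0f len=8 : d7 3b 75 57 da 8b d3 75
query mem[0x0f]=0xd7, mem[0x22]=0x19, mem[0x14]=0x8b, mem[0x18]=0xd7

MEM[0x0f,0x22,0x14,0x18] = d7 19 8b d7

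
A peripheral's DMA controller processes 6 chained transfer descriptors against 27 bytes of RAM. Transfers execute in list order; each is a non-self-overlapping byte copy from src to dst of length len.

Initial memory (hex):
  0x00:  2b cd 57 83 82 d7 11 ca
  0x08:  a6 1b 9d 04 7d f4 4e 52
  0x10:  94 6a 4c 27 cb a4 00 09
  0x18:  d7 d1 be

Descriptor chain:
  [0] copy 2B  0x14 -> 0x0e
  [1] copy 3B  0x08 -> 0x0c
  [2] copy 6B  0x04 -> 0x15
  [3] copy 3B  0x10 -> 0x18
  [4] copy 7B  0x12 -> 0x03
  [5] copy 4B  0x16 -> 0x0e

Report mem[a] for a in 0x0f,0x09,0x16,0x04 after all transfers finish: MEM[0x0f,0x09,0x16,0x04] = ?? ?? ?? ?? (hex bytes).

D0: mem[0x0e..0x0f] <- [cb a4]
D1: mem[0x0c..0x0e] <- [a6 1b 9d]
D2: mem[0x15..0x1a] <- [82 d7 11 ca a6 1b]
D3: mem[0x18..0x1a] <- [94 6a 4c]
D4: mem[0x03..0x09] <- [4c 27 cb 82 d7 11 94]
D5: mem[0x0e..0x11] <- [d7 11 94 6a]
query mem[0x0f]=0x11, mem[0x09]=0x94, mem[0x16]=0xd7, mem[0x04]=0x27

MEM[0x0f,0x09,0x16,0x04] = 11 94 d7 27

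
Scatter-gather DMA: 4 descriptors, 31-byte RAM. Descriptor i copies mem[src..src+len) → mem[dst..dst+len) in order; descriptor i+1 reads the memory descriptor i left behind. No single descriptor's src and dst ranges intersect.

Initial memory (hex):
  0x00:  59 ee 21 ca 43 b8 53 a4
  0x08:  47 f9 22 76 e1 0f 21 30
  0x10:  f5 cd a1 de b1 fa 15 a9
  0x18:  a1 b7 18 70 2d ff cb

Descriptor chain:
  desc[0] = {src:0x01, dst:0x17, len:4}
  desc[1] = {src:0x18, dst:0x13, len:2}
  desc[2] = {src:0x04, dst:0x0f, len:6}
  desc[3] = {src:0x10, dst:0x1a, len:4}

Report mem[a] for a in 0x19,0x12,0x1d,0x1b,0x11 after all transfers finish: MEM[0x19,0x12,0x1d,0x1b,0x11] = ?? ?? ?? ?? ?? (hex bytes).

MEM[0x19,0x12,0x1d,0x1b,0x11] = ca a4 47 53 53

#0 dst[0x17+4] := {0xee,0x21,0xca,0x43}
#1 dst[0x13+2] := {0x21,0xca}
#2 dst[0x0f+6] := {0x43,0xb8,0x53,0xa4,0x47,0xf9}
#3 dst[0x1a+4] := {0xb8,0x53,0xa4,0x47}
query mem[0x19]=0xca, mem[0x12]=0xa4, mem[0x1d]=0x47, mem[0x1b]=0x53, mem[0x11]=0x53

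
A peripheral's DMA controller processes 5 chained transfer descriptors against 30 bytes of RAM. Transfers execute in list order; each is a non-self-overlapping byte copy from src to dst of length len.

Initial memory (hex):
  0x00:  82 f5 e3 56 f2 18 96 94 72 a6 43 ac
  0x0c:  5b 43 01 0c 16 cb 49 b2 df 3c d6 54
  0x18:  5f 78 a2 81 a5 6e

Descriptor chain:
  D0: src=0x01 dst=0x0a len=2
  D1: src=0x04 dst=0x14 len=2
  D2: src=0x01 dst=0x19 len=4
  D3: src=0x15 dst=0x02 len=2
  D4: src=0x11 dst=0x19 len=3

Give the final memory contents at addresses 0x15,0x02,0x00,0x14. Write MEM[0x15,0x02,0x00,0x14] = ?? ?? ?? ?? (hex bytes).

MEM[0x15,0x02,0x00,0x14] = 18 18 82 f2

#0 dst[0x0a+2] := {0xf5,0xe3}
#1 dst[0x14+2] := {0xf2,0x18}
#2 dst[0x19+4] := {0xf5,0xe3,0x56,0xf2}
#3 dst[0x02+2] := {0x18,0xd6}
#4 dst[0x19+3] := {0xcb,0x49,0xb2}
query mem[0x15]=0x18, mem[0x02]=0x18, mem[0x00]=0x82, mem[0x14]=0xf2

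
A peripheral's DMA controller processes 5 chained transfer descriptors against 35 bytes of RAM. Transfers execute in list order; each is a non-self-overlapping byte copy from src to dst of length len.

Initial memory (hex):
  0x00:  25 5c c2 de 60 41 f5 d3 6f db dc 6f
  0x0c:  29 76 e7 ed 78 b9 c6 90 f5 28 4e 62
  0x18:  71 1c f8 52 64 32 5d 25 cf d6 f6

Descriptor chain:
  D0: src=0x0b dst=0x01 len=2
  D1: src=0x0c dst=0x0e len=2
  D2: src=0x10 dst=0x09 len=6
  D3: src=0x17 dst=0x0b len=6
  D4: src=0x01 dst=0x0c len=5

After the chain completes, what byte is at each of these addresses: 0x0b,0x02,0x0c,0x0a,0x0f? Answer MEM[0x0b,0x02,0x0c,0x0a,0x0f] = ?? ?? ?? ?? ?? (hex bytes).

#0 dst[0x01+2] := {0x6f,0x29}
#1 dst[0x0e+2] := {0x29,0x76}
#2 dst[0x09+6] := {0x78,0xb9,0xc6,0x90,0xf5,0x28}
#3 dst[0x0b+6] := {0x62,0x71,0x1c,0xf8,0x52,0x64}
#4 dst[0x0c+5] := {0x6f,0x29,0xde,0x60,0x41}
query mem[0x0b]=0x62, mem[0x02]=0x29, mem[0x0c]=0x6f, mem[0x0a]=0xb9, mem[0x0f]=0x60

MEM[0x0b,0x02,0x0c,0x0a,0x0f] = 62 29 6f b9 60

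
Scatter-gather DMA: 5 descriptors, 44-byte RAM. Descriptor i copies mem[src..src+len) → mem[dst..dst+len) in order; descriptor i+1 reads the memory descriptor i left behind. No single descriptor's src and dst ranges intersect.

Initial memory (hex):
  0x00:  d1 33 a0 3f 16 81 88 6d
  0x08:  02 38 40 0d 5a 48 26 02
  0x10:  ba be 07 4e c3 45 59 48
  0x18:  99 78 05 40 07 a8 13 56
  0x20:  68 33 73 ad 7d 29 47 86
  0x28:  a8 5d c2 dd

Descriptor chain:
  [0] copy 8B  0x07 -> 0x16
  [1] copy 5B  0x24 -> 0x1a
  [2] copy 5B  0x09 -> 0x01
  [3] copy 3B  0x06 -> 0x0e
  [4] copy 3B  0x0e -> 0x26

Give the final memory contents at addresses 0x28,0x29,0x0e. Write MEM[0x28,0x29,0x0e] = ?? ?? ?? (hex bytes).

MEM[0x28,0x29,0x0e] = 02 5d 88

  after D0: wrote 8B at 0x16 = 6d0238400d5a4826
  after D1: wrote 5B at 0x1a = 7d294786a8
  after D2: wrote 5B at 0x01 = 38400d5a48
  after D3: wrote 3B at 0x0e = 886d02
  after D4: wrote 3B at 0x26 = 886d02
query mem[0x28]=0x02, mem[0x29]=0x5d, mem[0x0e]=0x88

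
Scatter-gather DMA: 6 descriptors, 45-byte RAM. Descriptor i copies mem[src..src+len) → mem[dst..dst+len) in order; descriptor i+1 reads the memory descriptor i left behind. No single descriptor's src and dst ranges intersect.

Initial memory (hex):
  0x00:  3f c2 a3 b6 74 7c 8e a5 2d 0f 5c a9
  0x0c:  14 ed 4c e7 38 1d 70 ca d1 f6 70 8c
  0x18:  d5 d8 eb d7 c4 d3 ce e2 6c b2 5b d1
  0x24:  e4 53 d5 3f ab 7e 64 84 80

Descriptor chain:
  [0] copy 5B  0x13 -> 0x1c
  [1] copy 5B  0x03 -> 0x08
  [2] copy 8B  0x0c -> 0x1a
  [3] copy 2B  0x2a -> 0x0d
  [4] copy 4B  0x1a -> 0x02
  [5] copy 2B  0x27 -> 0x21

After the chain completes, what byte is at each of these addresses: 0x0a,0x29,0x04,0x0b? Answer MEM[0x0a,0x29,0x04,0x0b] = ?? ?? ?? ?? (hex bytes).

[0] 0x13->0x1c len=5 : ca d1 f6 70 8c
[1] 0x03->0x08 len=5 : b6 74 7c 8e a5
[2] 0x0c->0x1a len=8 : a5 ed 4c e7 38 1d 70 ca
[3] 0x2a->0x0d len=2 : 64 84
[4] 0x1a->0x02 len=4 : a5 ed 4c e7
[5] 0x27->0x21 len=2 : 3f ab
query mem[0x0a]=0x7c, mem[0x29]=0x7e, mem[0x04]=0x4c, mem[0x0b]=0x8e

MEM[0x0a,0x29,0x04,0x0b] = 7c 7e 4c 8e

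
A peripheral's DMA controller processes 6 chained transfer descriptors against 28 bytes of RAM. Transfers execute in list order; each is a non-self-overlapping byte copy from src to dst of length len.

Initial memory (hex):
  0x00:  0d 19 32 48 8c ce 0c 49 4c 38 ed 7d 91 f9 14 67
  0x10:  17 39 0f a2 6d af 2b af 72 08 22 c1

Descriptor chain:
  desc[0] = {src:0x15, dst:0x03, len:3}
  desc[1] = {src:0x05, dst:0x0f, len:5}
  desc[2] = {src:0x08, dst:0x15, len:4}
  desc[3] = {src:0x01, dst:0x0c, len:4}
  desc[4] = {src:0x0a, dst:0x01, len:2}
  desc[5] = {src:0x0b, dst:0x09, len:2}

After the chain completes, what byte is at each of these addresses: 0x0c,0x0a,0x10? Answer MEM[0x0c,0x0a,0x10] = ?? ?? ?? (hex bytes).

MEM[0x0c,0x0a,0x10] = 19 19 0c

[0] 0x15->0x03 len=3 : af 2b af
[1] 0x05->0x0f len=5 : af 0c 49 4c 38
[2] 0x08->0x15 len=4 : 4c 38 ed 7d
[3] 0x01->0x0c len=4 : 19 32 af 2b
[4] 0x0a->0x01 len=2 : ed 7d
[5] 0x0b->0x09 len=2 : 7d 19
query mem[0x0c]=0x19, mem[0x0a]=0x19, mem[0x10]=0x0c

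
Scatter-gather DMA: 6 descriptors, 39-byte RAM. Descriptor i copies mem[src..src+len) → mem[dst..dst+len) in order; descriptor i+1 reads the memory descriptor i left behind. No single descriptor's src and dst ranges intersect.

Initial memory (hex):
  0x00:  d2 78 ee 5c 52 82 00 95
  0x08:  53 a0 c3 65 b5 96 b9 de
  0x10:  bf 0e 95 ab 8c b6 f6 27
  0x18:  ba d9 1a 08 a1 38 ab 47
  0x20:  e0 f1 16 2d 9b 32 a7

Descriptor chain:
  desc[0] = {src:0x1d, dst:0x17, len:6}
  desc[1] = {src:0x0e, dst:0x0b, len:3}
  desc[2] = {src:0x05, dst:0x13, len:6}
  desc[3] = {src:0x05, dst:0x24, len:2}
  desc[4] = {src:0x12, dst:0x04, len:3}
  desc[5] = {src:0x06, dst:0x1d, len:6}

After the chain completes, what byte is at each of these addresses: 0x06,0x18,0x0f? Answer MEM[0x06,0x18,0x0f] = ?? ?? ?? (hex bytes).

  after D0: wrote 6B at 0x17 = 38ab47e0f116
  after D1: wrote 3B at 0x0b = b9debf
  after D2: wrote 6B at 0x13 = 82009553a0c3
  after D3: wrote 2B at 0x24 = 8200
  after D4: wrote 3B at 0x04 = 958200
  after D5: wrote 6B at 0x1d = 009553a0c3b9
query mem[0x06]=0x00, mem[0x18]=0xc3, mem[0x0f]=0xde

MEM[0x06,0x18,0x0f] = 00 c3 de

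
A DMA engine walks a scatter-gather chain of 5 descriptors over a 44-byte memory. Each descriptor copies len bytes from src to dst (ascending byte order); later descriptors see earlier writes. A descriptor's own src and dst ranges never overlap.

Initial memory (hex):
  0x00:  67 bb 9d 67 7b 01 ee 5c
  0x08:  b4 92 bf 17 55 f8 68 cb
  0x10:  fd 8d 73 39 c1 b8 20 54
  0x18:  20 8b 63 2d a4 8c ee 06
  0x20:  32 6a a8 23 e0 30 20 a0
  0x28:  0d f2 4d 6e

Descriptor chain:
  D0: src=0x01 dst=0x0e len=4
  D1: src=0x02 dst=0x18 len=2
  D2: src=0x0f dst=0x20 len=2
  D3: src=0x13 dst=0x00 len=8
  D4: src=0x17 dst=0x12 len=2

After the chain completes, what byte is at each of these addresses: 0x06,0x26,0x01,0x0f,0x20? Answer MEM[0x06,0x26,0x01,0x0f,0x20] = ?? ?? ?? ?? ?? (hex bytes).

MEM[0x06,0x26,0x01,0x0f,0x20] = 67 20 c1 9d 9d

D0: mem[0x0e..0x11] <- [bb 9d 67 7b]
D1: mem[0x18..0x19] <- [9d 67]
D2: mem[0x20..0x21] <- [9d 67]
D3: mem[0x00..0x07] <- [39 c1 b8 20 54 9d 67 63]
D4: mem[0x12..0x13] <- [54 9d]
query mem[0x06]=0x67, mem[0x26]=0x20, mem[0x01]=0xc1, mem[0x0f]=0x9d, mem[0x20]=0x9d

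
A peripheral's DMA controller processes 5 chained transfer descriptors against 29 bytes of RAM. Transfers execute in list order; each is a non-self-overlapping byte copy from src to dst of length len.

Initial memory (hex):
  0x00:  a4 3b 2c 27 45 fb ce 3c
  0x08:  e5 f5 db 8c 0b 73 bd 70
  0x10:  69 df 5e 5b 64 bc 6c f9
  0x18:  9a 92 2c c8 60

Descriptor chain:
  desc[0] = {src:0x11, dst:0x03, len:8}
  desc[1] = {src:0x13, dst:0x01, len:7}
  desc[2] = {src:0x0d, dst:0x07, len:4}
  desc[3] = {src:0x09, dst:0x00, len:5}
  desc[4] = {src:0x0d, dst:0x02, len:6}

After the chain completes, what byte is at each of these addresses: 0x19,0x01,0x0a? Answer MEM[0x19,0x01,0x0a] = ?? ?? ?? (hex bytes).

MEM[0x19,0x01,0x0a] = 92 69 69

#0 dst[0x03+8] := {0xdf,0x5e,0x5b,0x64,0xbc,0x6c,0xf9,0x9a}
#1 dst[0x01+7] := {0x5b,0x64,0xbc,0x6c,0xf9,0x9a,0x92}
#2 dst[0x07+4] := {0x73,0xbd,0x70,0x69}
#3 dst[0x00+5] := {0x70,0x69,0x8c,0x0b,0x73}
#4 dst[0x02+6] := {0x73,0xbd,0x70,0x69,0xdf,0x5e}
query mem[0x19]=0x92, mem[0x01]=0x69, mem[0x0a]=0x69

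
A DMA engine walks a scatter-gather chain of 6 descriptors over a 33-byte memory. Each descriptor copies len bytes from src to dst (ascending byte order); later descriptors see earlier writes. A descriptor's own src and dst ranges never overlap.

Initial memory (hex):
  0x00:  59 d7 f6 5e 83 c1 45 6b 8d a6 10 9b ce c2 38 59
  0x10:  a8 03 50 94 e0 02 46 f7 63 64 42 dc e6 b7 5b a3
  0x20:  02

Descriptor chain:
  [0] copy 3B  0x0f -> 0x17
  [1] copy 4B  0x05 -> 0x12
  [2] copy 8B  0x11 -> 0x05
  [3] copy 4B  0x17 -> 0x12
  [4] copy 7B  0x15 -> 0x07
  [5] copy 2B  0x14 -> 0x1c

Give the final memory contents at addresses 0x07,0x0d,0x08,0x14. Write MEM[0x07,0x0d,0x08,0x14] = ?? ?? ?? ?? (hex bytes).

MEM[0x07,0x0d,0x08,0x14] = 42 dc 46 03

  after D0: wrote 3B at 0x17 = 59a803
  after D1: wrote 4B at 0x12 = c1456b8d
  after D2: wrote 8B at 0x05 = 03c1456b8d4659a8
  after D3: wrote 4B at 0x12 = 59a80342
  after D4: wrote 7B at 0x07 = 424659a80342dc
  after D5: wrote 2B at 0x1c = 0342
query mem[0x07]=0x42, mem[0x0d]=0xdc, mem[0x08]=0x46, mem[0x14]=0x03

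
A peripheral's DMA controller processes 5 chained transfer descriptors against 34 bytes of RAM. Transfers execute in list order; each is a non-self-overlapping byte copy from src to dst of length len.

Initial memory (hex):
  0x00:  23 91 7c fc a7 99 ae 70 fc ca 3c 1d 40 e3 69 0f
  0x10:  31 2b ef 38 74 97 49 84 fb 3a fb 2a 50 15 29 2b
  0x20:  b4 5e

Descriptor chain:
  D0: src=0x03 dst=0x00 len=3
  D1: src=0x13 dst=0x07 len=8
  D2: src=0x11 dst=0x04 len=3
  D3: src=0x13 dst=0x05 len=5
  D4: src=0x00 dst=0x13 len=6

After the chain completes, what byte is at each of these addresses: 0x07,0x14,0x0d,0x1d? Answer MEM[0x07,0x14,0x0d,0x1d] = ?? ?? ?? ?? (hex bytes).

MEM[0x07,0x14,0x0d,0x1d] = 97 a7 3a 15

D0: mem[0x00..0x02] <- [fc a7 99]
D1: mem[0x07..0x0e] <- [38 74 97 49 84 fb 3a fb]
D2: mem[0x04..0x06] <- [2b ef 38]
D3: mem[0x05..0x09] <- [38 74 97 49 84]
D4: mem[0x13..0x18] <- [fc a7 99 fc 2b 38]
query mem[0x07]=0x97, mem[0x14]=0xa7, mem[0x0d]=0x3a, mem[0x1d]=0x15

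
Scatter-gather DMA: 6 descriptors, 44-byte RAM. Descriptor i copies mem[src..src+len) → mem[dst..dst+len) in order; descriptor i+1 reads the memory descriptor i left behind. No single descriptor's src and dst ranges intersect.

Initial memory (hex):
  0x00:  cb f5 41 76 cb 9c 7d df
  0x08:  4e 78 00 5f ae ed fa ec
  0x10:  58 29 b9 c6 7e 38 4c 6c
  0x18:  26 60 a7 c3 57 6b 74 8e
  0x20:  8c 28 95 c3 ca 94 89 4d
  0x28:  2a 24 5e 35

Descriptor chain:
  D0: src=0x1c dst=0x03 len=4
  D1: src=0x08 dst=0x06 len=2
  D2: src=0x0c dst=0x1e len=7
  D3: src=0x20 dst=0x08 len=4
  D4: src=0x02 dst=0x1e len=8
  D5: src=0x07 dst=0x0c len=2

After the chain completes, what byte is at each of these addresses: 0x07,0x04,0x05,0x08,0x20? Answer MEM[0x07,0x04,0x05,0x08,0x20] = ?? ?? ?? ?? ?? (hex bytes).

[0] 0x1c->0x03 len=4 : 57 6b 74 8e
[1] 0x08->0x06 len=2 : 4e 78
[2] 0x0c->0x1e len=7 : ae ed fa ec 58 29 b9
[3] 0x20->0x08 len=4 : fa ec 58 29
[4] 0x02->0x1e len=8 : 41 57 6b 74 4e 78 fa ec
[5] 0x07->0x0c len=2 : 78 fa
query mem[0x07]=0x78, mem[0x04]=0x6b, mem[0x05]=0x74, mem[0x08]=0xfa, mem[0x20]=0x6b

MEM[0x07,0x04,0x05,0x08,0x20] = 78 6b 74 fa 6b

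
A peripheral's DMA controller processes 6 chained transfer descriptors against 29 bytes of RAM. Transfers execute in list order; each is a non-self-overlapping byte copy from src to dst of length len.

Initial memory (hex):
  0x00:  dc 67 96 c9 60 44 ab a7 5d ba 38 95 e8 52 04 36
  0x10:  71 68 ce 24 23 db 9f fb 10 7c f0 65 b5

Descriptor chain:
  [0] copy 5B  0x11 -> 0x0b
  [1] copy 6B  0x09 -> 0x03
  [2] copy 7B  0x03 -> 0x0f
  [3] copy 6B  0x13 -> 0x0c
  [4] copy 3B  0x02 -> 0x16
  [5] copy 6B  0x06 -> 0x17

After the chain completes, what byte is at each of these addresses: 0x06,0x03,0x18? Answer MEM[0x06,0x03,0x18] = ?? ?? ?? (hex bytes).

  after D0: wrote 5B at 0x0b = 68ce2423db
  after D1: wrote 6B at 0x03 = ba3868ce2423
  after D2: wrote 7B at 0x0f = ba3868ce2423ba
  after D3: wrote 6B at 0x0c = 2423ba9ffb10
  after D4: wrote 3B at 0x16 = 96ba38
  after D5: wrote 6B at 0x17 = ce2423ba3868
query mem[0x06]=0xce, mem[0x03]=0xba, mem[0x18]=0x24

MEM[0x06,0x03,0x18] = ce ba 24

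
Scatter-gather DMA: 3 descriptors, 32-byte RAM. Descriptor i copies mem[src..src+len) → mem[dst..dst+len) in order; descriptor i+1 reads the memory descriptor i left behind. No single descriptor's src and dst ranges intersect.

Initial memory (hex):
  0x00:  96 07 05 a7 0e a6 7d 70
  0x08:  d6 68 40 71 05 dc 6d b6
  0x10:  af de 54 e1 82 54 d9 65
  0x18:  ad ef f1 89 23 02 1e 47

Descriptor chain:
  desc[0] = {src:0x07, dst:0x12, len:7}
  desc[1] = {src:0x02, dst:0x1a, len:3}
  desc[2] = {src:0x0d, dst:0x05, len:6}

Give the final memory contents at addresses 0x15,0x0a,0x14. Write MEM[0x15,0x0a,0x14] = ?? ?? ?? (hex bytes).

MEM[0x15,0x0a,0x14] = 40 70 68

[0] 0x07->0x12 len=7 : 70 d6 68 40 71 05 dc
[1] 0x02->0x1a len=3 : 05 a7 0e
[2] 0x0d->0x05 len=6 : dc 6d b6 af de 70
query mem[0x15]=0x40, mem[0x0a]=0x70, mem[0x14]=0x68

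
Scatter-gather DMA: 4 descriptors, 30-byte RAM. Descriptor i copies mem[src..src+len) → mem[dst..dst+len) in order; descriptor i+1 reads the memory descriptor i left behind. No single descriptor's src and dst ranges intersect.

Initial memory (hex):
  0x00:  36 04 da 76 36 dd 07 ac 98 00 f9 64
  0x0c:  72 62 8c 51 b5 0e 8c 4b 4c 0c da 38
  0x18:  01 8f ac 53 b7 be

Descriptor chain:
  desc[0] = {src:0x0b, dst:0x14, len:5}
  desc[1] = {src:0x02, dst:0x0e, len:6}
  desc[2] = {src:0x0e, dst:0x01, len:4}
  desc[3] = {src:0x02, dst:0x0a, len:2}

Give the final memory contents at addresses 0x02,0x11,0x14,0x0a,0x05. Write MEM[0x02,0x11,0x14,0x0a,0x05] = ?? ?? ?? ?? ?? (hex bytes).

  after D0: wrote 5B at 0x14 = 6472628c51
  after D1: wrote 6B at 0x0e = da7636dd07ac
  after D2: wrote 4B at 0x01 = da7636dd
  after D3: wrote 2B at 0x0a = 7636
query mem[0x02]=0x76, mem[0x11]=0xdd, mem[0x14]=0x64, mem[0x0a]=0x76, mem[0x05]=0xdd

MEM[0x02,0x11,0x14,0x0a,0x05] = 76 dd 64 76 dd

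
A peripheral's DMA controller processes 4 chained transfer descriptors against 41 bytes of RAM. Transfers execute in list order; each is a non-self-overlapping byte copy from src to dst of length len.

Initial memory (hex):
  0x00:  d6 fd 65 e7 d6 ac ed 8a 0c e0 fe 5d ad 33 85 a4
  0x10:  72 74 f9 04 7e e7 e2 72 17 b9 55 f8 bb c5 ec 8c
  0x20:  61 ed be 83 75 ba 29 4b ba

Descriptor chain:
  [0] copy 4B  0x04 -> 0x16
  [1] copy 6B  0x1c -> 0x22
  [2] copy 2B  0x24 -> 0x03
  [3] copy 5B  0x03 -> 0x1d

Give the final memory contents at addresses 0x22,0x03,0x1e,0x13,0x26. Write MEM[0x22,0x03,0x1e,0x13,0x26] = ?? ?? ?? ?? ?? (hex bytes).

  after D0: wrote 4B at 0x16 = d6aced8a
  after D1: wrote 6B at 0x22 = bbc5ec8c61ed
  after D2: wrote 2B at 0x03 = ec8c
  after D3: wrote 5B at 0x1d = ec8caced8a
query mem[0x22]=0xbb, mem[0x03]=0xec, mem[0x1e]=0x8c, mem[0x13]=0x04, mem[0x26]=0x61

MEM[0x22,0x03,0x1e,0x13,0x26] = bb ec 8c 04 61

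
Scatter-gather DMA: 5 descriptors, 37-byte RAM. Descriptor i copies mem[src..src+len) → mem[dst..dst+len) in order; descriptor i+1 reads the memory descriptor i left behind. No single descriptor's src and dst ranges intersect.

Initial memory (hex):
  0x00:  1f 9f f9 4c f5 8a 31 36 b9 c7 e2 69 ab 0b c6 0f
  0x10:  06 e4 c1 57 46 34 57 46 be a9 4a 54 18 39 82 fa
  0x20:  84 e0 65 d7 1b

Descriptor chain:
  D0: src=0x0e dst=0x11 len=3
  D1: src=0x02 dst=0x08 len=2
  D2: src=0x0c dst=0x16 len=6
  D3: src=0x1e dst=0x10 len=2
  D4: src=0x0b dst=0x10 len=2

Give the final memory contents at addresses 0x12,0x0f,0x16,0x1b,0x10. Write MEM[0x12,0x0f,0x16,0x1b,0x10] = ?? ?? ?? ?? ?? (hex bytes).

MEM[0x12,0x0f,0x16,0x1b,0x10] = 0f 0f ab c6 69

[0] 0x0e->0x11 len=3 : c6 0f 06
[1] 0x02->0x08 len=2 : f9 4c
[2] 0x0c->0x16 len=6 : ab 0b c6 0f 06 c6
[3] 0x1e->0x10 len=2 : 82 fa
[4] 0x0b->0x10 len=2 : 69 ab
query mem[0x12]=0x0f, mem[0x0f]=0x0f, mem[0x16]=0xab, mem[0x1b]=0xc6, mem[0x10]=0x69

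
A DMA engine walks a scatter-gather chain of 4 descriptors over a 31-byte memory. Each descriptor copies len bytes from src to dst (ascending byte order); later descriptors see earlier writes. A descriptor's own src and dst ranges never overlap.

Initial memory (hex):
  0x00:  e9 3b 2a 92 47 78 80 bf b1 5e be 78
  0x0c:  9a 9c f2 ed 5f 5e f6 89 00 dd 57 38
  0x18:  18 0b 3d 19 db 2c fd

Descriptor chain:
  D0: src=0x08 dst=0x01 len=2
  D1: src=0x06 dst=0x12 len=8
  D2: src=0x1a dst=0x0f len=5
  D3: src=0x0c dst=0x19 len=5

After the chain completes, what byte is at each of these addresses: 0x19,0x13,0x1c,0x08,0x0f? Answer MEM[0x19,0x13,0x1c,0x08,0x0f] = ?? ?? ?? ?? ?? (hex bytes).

MEM[0x19,0x13,0x1c,0x08,0x0f] = 9a fd 3d b1 3d

  after D0: wrote 2B at 0x01 = b15e
  after D1: wrote 8B at 0x12 = 80bfb15ebe789a9c
  after D2: wrote 5B at 0x0f = 3d19db2cfd
  after D3: wrote 5B at 0x19 = 9a9cf23d19
query mem[0x19]=0x9a, mem[0x13]=0xfd, mem[0x1c]=0x3d, mem[0x08]=0xb1, mem[0x0f]=0x3d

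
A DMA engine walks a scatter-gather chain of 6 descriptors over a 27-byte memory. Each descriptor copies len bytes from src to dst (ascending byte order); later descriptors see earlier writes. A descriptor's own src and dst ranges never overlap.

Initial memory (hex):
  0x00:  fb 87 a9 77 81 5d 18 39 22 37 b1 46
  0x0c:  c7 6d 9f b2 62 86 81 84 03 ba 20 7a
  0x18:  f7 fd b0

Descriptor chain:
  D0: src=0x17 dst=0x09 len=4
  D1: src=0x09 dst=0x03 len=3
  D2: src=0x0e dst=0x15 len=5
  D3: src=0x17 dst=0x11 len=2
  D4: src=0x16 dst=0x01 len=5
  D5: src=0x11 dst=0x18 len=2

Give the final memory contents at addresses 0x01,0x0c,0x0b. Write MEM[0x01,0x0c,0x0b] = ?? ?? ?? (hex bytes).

  after D0: wrote 4B at 0x09 = 7af7fdb0
  after D1: wrote 3B at 0x03 = 7af7fd
  after D2: wrote 5B at 0x15 = 9fb2628681
  after D3: wrote 2B at 0x11 = 6286
  after D4: wrote 5B at 0x01 = b2628681b0
  after D5: wrote 2B at 0x18 = 6286
query mem[0x01]=0xb2, mem[0x0c]=0xb0, mem[0x0b]=0xfd

MEM[0x01,0x0c,0x0b] = b2 b0 fd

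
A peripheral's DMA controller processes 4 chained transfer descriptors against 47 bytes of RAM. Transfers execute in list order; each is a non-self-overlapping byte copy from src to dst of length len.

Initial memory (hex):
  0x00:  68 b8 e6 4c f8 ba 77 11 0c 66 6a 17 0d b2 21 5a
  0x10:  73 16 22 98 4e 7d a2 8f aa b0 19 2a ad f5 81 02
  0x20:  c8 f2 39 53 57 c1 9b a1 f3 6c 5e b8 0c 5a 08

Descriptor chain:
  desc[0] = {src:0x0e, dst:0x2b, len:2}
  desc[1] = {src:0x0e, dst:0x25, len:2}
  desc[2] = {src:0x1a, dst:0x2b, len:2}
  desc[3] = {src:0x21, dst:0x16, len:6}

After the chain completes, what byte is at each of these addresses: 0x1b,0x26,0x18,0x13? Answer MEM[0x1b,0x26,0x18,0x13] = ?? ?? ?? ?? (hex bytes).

MEM[0x1b,0x26,0x18,0x13] = 5a 5a 53 98

#0 dst[0x2b+2] := {0x21,0x5a}
#1 dst[0x25+2] := {0x21,0x5a}
#2 dst[0x2b+2] := {0x19,0x2a}
#3 dst[0x16+6] := {0xf2,0x39,0x53,0x57,0x21,0x5a}
query mem[0x1b]=0x5a, mem[0x26]=0x5a, mem[0x18]=0x53, mem[0x13]=0x98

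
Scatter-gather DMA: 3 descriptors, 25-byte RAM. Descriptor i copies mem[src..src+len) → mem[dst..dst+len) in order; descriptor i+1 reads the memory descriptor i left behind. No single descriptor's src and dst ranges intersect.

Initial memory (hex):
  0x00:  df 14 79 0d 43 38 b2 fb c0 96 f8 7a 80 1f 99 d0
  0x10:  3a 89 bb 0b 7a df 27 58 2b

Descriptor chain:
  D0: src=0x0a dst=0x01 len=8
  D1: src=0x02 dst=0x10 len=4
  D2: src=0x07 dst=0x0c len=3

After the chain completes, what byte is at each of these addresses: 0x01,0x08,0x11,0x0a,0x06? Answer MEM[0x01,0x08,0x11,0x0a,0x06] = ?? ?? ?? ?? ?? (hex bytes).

MEM[0x01,0x08,0x11,0x0a,0x06] = f8 89 80 f8 d0

  after D0: wrote 8B at 0x01 = f87a801f99d03a89
  after D1: wrote 4B at 0x10 = 7a801f99
  after D2: wrote 3B at 0x0c = 3a8996
query mem[0x01]=0xf8, mem[0x08]=0x89, mem[0x11]=0x80, mem[0x0a]=0xf8, mem[0x06]=0xd0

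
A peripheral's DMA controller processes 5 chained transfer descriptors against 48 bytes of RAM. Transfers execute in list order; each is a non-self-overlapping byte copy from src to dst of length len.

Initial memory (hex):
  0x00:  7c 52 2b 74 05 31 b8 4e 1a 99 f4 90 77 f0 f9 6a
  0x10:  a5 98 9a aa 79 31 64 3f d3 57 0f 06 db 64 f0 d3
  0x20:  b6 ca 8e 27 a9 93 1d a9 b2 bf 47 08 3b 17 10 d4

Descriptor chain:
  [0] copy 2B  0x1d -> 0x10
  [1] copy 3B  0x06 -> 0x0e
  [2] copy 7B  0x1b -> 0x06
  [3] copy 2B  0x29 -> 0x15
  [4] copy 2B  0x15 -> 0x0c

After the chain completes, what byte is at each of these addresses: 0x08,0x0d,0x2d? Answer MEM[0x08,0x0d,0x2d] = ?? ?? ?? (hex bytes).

MEM[0x08,0x0d,0x2d] = 64 47 17

D0: mem[0x10..0x11] <- [64 f0]
D1: mem[0x0e..0x10] <- [b8 4e 1a]
D2: mem[0x06..0x0c] <- [06 db 64 f0 d3 b6 ca]
D3: mem[0x15..0x16] <- [bf 47]
D4: mem[0x0c..0x0d] <- [bf 47]
query mem[0x08]=0x64, mem[0x0d]=0x47, mem[0x2d]=0x17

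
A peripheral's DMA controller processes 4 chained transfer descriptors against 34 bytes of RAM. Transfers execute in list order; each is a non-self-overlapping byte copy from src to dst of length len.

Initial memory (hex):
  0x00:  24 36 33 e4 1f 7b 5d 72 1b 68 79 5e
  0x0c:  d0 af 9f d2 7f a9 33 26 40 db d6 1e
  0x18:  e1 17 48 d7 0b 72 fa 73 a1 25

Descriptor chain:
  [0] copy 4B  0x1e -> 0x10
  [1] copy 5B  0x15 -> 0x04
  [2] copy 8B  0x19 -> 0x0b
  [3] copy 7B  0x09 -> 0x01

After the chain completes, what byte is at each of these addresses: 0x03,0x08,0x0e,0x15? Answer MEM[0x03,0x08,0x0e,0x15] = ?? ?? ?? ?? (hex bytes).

MEM[0x03,0x08,0x0e,0x15] = 17 17 0b db

#0 dst[0x10+4] := {0xfa,0x73,0xa1,0x25}
#1 dst[0x04+5] := {0xdb,0xd6,0x1e,0xe1,0x17}
#2 dst[0x0b+8] := {0x17,0x48,0xd7,0x0b,0x72,0xfa,0x73,0xa1}
#3 dst[0x01+7] := {0x68,0x79,0x17,0x48,0xd7,0x0b,0x72}
query mem[0x03]=0x17, mem[0x08]=0x17, mem[0x0e]=0x0b, mem[0x15]=0xdb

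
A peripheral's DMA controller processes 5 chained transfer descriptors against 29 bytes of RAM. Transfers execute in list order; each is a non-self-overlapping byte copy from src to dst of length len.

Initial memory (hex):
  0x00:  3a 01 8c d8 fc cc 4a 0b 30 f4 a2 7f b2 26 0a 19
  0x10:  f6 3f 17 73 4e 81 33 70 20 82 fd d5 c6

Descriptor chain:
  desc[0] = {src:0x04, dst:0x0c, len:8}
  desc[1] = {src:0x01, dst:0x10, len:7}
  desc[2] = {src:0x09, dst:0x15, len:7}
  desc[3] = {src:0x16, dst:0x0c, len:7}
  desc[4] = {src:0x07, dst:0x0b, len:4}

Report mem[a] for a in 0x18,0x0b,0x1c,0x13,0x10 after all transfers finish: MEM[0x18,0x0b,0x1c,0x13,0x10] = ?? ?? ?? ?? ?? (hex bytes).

  after D0: wrote 8B at 0x0c = fccc4a0b30f4a27f
  after D1: wrote 7B at 0x10 = 018cd8fccc4a0b
  after D2: wrote 7B at 0x15 = f4a27ffccc4a0b
  after D3: wrote 7B at 0x0c = a27ffccc4a0bc6
  after D4: wrote 4B at 0x0b = 0b30f4a2
query mem[0x18]=0xfc, mem[0x0b]=0x0b, mem[0x1c]=0xc6, mem[0x13]=0xfc, mem[0x10]=0x4a

MEM[0x18,0x0b,0x1c,0x13,0x10] = fc 0b c6 fc 4a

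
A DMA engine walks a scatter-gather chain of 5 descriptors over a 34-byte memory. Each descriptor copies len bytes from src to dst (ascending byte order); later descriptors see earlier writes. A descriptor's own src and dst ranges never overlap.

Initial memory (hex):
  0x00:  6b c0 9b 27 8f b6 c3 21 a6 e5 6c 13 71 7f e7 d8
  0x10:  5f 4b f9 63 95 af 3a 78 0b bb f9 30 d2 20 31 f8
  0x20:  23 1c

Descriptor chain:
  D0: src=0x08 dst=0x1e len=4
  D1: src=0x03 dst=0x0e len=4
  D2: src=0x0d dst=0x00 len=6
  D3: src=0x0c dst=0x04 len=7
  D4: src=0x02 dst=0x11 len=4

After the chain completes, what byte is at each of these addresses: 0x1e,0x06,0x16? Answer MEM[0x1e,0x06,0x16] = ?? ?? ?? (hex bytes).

MEM[0x1e,0x06,0x16] = a6 27 3a

[0] 0x08->0x1e len=4 : a6 e5 6c 13
[1] 0x03->0x0e len=4 : 27 8f b6 c3
[2] 0x0d->0x00 len=6 : 7f 27 8f b6 c3 f9
[3] 0x0c->0x04 len=7 : 71 7f 27 8f b6 c3 f9
[4] 0x02->0x11 len=4 : 8f b6 71 7f
query mem[0x1e]=0xa6, mem[0x06]=0x27, mem[0x16]=0x3a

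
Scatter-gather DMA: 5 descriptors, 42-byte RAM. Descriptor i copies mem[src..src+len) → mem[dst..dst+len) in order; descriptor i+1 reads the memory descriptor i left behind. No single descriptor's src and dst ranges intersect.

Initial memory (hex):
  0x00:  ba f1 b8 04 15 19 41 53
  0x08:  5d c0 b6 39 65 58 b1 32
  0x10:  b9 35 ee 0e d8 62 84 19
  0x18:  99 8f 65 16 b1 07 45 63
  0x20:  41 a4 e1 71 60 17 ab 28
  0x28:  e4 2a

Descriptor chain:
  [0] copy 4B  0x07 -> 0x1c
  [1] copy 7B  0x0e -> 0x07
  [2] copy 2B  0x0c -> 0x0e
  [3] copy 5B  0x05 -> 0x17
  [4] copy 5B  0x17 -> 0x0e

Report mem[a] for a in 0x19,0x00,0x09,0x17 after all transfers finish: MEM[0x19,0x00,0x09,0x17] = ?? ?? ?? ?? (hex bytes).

MEM[0x19,0x00,0x09,0x17] = b1 ba b9 19

D0: mem[0x1c..0x1f] <- [53 5d c0 b6]
D1: mem[0x07..0x0d] <- [b1 32 b9 35 ee 0e d8]
D2: mem[0x0e..0x0f] <- [0e d8]
D3: mem[0x17..0x1b] <- [19 41 b1 32 b9]
D4: mem[0x0e..0x12] <- [19 41 b1 32 b9]
query mem[0x19]=0xb1, mem[0x00]=0xba, mem[0x09]=0xb9, mem[0x17]=0x19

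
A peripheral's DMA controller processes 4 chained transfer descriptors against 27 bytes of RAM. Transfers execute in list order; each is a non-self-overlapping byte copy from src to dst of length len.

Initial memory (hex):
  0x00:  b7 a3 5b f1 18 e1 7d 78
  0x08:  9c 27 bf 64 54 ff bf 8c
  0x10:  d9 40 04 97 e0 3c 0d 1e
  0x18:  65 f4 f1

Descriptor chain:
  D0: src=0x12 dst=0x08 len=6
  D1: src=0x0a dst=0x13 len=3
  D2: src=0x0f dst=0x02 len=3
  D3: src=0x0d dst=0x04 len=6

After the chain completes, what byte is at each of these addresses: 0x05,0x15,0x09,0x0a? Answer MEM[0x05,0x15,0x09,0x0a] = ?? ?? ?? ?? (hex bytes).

MEM[0x05,0x15,0x09,0x0a] = bf 0d 04 e0

[0] 0x12->0x08 len=6 : 04 97 e0 3c 0d 1e
[1] 0x0a->0x13 len=3 : e0 3c 0d
[2] 0x0f->0x02 len=3 : 8c d9 40
[3] 0x0d->0x04 len=6 : 1e bf 8c d9 40 04
query mem[0x05]=0xbf, mem[0x15]=0x0d, mem[0x09]=0x04, mem[0x0a]=0xe0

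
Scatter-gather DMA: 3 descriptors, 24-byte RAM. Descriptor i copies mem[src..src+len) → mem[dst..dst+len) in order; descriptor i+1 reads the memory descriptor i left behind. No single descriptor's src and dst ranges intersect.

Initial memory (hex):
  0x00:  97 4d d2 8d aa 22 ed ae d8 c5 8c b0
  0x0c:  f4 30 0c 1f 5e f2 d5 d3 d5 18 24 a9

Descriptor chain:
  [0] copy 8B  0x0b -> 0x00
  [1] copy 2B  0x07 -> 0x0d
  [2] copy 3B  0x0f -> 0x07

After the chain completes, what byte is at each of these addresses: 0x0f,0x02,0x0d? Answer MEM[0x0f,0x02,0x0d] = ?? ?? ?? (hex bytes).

D0: mem[0x00..0x07] <- [b0 f4 30 0c 1f 5e f2 d5]
D1: mem[0x0d..0x0e] <- [d5 d8]
D2: mem[0x07..0x09] <- [1f 5e f2]
query mem[0x0f]=0x1f, mem[0x02]=0x30, mem[0x0d]=0xd5

MEM[0x0f,0x02,0x0d] = 1f 30 d5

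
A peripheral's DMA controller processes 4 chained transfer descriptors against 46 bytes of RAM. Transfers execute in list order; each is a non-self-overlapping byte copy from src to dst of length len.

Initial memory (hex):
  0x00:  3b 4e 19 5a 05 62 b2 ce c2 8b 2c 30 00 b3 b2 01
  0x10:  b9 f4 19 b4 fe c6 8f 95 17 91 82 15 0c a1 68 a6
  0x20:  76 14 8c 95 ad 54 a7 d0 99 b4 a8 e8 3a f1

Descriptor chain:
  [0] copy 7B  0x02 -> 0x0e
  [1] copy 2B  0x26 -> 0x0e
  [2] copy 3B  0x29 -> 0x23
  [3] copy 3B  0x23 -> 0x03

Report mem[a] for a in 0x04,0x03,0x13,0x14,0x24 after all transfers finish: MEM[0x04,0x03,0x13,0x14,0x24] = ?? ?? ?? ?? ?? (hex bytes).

D0: mem[0x0e..0x14] <- [19 5a 05 62 b2 ce c2]
D1: mem[0x0e..0x0f] <- [a7 d0]
D2: mem[0x23..0x25] <- [b4 a8 e8]
D3: mem[0x03..0x05] <- [b4 a8 e8]
query mem[0x04]=0xa8, mem[0x03]=0xb4, mem[0x13]=0xce, mem[0x14]=0xc2, mem[0x24]=0xa8

MEM[0x04,0x03,0x13,0x14,0x24] = a8 b4 ce c2 a8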